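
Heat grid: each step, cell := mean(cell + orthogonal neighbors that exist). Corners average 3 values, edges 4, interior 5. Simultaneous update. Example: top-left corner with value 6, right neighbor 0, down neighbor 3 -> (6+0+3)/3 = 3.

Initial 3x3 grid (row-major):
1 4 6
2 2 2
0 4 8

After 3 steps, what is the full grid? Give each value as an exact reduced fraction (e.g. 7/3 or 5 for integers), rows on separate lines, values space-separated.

After step 1:
  7/3 13/4 4
  5/4 14/5 9/2
  2 7/2 14/3
After step 2:
  41/18 743/240 47/12
  503/240 153/50 479/120
  9/4 389/120 38/9
After step 3:
  2689/1080 44461/14400 2641/720
  34861/14400 3097/1000 27343/7200
  607/240 22993/7200 1031/270

Answer: 2689/1080 44461/14400 2641/720
34861/14400 3097/1000 27343/7200
607/240 22993/7200 1031/270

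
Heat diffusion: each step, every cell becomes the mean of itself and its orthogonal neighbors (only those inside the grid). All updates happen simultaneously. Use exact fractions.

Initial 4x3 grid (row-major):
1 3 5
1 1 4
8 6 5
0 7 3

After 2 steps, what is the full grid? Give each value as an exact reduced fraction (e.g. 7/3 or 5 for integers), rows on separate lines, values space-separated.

Answer: 83/36 67/24 41/12
67/24 87/25 61/16
169/40 413/100 373/80
17/4 97/20 9/2

Derivation:
After step 1:
  5/3 5/2 4
  11/4 3 15/4
  15/4 27/5 9/2
  5 4 5
After step 2:
  83/36 67/24 41/12
  67/24 87/25 61/16
  169/40 413/100 373/80
  17/4 97/20 9/2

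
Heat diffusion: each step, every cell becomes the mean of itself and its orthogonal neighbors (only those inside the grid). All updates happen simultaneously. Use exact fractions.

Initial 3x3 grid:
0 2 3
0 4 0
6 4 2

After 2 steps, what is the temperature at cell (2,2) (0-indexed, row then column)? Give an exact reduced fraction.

Step 1: cell (2,2) = 2
Step 2: cell (2,2) = 11/4
Full grid after step 2:
  65/36 79/48 37/18
  17/8 13/5 95/48
  59/18 17/6 11/4

Answer: 11/4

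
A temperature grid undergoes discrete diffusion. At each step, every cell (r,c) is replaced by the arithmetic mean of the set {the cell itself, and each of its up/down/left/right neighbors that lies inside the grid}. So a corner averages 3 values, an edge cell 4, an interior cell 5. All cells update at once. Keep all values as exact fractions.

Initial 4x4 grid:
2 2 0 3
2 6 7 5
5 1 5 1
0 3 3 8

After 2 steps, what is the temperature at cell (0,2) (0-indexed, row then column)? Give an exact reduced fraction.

Answer: 383/120

Derivation:
Step 1: cell (0,2) = 3
Step 2: cell (0,2) = 383/120
Full grid after step 2:
  11/4 111/40 383/120 29/9
  227/80 369/100 93/25 961/240
  149/48 59/20 43/10 323/80
  77/36 79/24 139/40 9/2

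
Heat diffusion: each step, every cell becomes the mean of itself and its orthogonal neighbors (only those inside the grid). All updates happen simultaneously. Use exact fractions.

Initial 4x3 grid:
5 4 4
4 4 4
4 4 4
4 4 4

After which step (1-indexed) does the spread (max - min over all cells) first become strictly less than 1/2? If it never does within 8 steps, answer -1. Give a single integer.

Answer: 1

Derivation:
Step 1: max=13/3, min=4, spread=1/3
  -> spread < 1/2 first at step 1
Step 2: max=77/18, min=4, spread=5/18
Step 3: max=905/216, min=4, spread=41/216
Step 4: max=107897/25920, min=4, spread=4217/25920
Step 5: max=6429949/1555200, min=28879/7200, spread=38417/311040
Step 6: max=384448211/93312000, min=578597/144000, spread=1903471/18662400
Step 7: max=22995869089/5598720000, min=17395759/4320000, spread=18038617/223948800
Step 8: max=1376960982851/335923200000, min=1568126759/388800000, spread=883978523/13436928000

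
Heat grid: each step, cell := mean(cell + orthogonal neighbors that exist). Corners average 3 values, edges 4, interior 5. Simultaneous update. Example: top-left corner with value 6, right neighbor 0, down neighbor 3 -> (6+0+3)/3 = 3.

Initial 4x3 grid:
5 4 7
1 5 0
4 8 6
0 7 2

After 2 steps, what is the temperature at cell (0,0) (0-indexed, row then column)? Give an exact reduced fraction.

Step 1: cell (0,0) = 10/3
Step 2: cell (0,0) = 37/9
Full grid after step 2:
  37/9 317/80 161/36
  209/60 231/50 473/120
  25/6 211/50 39/8
  67/18 227/48 53/12

Answer: 37/9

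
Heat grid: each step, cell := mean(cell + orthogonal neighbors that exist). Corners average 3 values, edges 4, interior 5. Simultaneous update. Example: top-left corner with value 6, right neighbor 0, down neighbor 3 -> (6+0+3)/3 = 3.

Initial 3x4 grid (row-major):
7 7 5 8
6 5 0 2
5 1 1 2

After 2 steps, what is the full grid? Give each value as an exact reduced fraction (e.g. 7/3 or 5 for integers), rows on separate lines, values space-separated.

After step 1:
  20/3 6 5 5
  23/4 19/5 13/5 3
  4 3 1 5/3
After step 2:
  221/36 161/30 93/20 13/3
  1213/240 423/100 77/25 46/15
  17/4 59/20 31/15 17/9

Answer: 221/36 161/30 93/20 13/3
1213/240 423/100 77/25 46/15
17/4 59/20 31/15 17/9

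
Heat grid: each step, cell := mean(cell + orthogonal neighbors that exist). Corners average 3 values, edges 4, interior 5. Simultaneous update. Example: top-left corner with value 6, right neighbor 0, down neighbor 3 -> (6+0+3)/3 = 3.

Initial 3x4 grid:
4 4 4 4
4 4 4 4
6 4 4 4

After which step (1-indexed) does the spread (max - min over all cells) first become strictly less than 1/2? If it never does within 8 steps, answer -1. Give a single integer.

Answer: 3

Derivation:
Step 1: max=14/3, min=4, spread=2/3
Step 2: max=41/9, min=4, spread=5/9
Step 3: max=473/108, min=4, spread=41/108
  -> spread < 1/2 first at step 3
Step 4: max=56057/12960, min=4, spread=4217/12960
Step 5: max=3319549/777600, min=14479/3600, spread=38417/155520
Step 6: max=197824211/46656000, min=290597/72000, spread=1903471/9331200
Step 7: max=11798429089/2799360000, min=8755759/2160000, spread=18038617/111974400
Step 8: max=705114582851/167961600000, min=790526759/194400000, spread=883978523/6718464000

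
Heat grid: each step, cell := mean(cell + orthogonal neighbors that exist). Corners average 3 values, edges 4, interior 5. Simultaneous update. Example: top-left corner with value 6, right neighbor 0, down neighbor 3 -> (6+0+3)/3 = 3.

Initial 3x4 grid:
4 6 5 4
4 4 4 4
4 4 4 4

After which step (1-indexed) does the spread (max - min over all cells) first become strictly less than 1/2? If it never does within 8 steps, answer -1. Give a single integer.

Answer: 3

Derivation:
Step 1: max=19/4, min=4, spread=3/4
Step 2: max=557/120, min=4, spread=77/120
Step 3: max=16103/3600, min=731/180, spread=1483/3600
  -> spread < 1/2 first at step 3
Step 4: max=477581/108000, min=22243/5400, spread=10907/36000
Step 5: max=4245461/972000, min=448439/108000, spread=20951/97200
Step 6: max=421874039/97200000, min=40651909/9720000, spread=15354949/97200000
Step 7: max=1889729467/437400000, min=2450012431/583200000, spread=8355223/69984000
Step 8: max=225968606881/52488000000, min=16393404931/3888000000, spread=14904449/167961600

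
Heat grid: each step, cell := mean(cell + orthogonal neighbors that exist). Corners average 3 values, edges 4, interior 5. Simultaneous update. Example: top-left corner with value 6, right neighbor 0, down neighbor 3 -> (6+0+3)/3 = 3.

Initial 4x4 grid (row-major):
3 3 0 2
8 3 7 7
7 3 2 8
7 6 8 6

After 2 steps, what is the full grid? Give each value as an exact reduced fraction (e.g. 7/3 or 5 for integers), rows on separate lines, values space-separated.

Answer: 73/18 883/240 241/80 4
629/120 203/50 116/25 371/80
671/120 537/100 497/100 1481/240
227/36 671/120 733/120 223/36

Derivation:
After step 1:
  14/3 9/4 3 3
  21/4 24/5 19/5 6
  25/4 21/5 28/5 23/4
  20/3 6 11/2 22/3
After step 2:
  73/18 883/240 241/80 4
  629/120 203/50 116/25 371/80
  671/120 537/100 497/100 1481/240
  227/36 671/120 733/120 223/36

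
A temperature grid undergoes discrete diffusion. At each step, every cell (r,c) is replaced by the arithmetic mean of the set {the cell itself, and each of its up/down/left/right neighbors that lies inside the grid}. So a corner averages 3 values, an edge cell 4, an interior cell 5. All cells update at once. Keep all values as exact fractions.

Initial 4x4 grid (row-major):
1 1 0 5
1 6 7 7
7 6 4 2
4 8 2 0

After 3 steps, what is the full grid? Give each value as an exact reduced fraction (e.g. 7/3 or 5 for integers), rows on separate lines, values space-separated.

After step 1:
  1 2 13/4 4
  15/4 21/5 24/5 21/4
  9/2 31/5 21/5 13/4
  19/3 5 7/2 4/3
After step 2:
  9/4 209/80 281/80 25/6
  269/80 419/100 217/50 173/40
  1247/240 241/50 439/100 421/120
  95/18 631/120 421/120 97/36
After step 3:
  329/120 2513/800 8779/2400 2881/720
  8999/2400 773/200 8303/2000 817/200
  33581/7200 229/48 617/150 6713/1800
  11327/2160 8489/1800 7133/1800 437/135

Answer: 329/120 2513/800 8779/2400 2881/720
8999/2400 773/200 8303/2000 817/200
33581/7200 229/48 617/150 6713/1800
11327/2160 8489/1800 7133/1800 437/135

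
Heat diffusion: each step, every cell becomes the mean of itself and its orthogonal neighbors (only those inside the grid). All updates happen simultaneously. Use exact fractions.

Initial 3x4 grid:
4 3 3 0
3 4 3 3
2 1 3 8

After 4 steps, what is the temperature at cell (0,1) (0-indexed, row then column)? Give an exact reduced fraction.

Answer: 25667/8640

Derivation:
Step 1: cell (0,1) = 7/2
Step 2: cell (0,1) = 713/240
Step 3: cell (0,1) = 4363/1440
Step 4: cell (0,1) = 25667/8640
Full grid after step 4:
  15637/5184 25667/8640 42901/14400 6469/2160
  101051/34560 216989/72000 111857/36000 278701/86400
  185/64 8639/2880 141353/43200 11021/3240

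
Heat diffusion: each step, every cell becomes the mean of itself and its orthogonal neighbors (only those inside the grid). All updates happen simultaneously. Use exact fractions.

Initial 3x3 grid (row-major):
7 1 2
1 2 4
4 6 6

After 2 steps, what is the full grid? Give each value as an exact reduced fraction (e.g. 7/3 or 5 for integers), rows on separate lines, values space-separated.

After step 1:
  3 3 7/3
  7/2 14/5 7/2
  11/3 9/2 16/3
After step 2:
  19/6 167/60 53/18
  389/120 173/50 419/120
  35/9 163/40 40/9

Answer: 19/6 167/60 53/18
389/120 173/50 419/120
35/9 163/40 40/9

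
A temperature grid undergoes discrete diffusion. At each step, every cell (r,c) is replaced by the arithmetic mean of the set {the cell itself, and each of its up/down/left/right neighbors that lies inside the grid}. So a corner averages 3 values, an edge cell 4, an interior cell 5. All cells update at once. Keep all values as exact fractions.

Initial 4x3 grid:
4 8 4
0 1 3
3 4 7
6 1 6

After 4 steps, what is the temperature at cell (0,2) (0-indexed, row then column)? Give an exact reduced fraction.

Step 1: cell (0,2) = 5
Step 2: cell (0,2) = 13/3
Step 3: cell (0,2) = 761/180
Step 4: cell (0,2) = 173011/43200
Full grid after step 4:
  151511/43200 122121/32000 173011/43200
  82817/24000 146277/40000 96817/24000
  735953/216000 150777/40000 865453/216000
  466933/129600 366463/96000 535433/129600

Answer: 173011/43200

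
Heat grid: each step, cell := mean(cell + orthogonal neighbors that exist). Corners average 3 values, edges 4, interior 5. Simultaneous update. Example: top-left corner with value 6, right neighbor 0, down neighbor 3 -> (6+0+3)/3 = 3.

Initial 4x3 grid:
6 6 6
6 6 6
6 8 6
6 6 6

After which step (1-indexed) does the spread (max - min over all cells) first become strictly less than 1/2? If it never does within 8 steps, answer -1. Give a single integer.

Step 1: max=13/2, min=6, spread=1/2
Step 2: max=323/50, min=6, spread=23/50
  -> spread < 1/2 first at step 2
Step 3: max=15211/2400, min=1213/200, spread=131/480
Step 4: max=136151/21600, min=21991/3600, spread=841/4320
Step 5: max=54382051/8640000, min=4413373/720000, spread=56863/345600
Step 6: max=488094341/77760000, min=39869543/6480000, spread=386393/3110400
Step 7: max=195017723131/31104000000, min=15972358813/2592000000, spread=26795339/248832000
Step 8: max=11681255714129/1866240000000, min=960206149667/155520000000, spread=254051069/2985984000

Answer: 2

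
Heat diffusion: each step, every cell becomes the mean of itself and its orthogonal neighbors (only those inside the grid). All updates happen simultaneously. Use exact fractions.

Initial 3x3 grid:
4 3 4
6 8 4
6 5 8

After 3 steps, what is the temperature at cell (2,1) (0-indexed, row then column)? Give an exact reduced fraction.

Answer: 85819/14400

Derivation:
Step 1: cell (2,1) = 27/4
Step 2: cell (2,1) = 1397/240
Step 3: cell (2,1) = 85819/14400
Full grid after step 3:
  10667/2160 24073/4800 10387/2160
  3331/600 15889/3000 4909/900
  12427/2160 85819/14400 12307/2160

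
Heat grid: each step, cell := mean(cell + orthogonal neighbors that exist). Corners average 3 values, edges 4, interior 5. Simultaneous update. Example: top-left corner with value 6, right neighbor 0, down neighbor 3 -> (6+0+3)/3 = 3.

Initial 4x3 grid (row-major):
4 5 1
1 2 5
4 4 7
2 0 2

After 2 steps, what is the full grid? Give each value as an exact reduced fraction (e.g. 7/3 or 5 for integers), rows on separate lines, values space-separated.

Answer: 109/36 67/20 125/36
367/120 163/50 919/240
109/40 321/100 293/80
9/4 13/5 19/6

Derivation:
After step 1:
  10/3 3 11/3
  11/4 17/5 15/4
  11/4 17/5 9/2
  2 2 3
After step 2:
  109/36 67/20 125/36
  367/120 163/50 919/240
  109/40 321/100 293/80
  9/4 13/5 19/6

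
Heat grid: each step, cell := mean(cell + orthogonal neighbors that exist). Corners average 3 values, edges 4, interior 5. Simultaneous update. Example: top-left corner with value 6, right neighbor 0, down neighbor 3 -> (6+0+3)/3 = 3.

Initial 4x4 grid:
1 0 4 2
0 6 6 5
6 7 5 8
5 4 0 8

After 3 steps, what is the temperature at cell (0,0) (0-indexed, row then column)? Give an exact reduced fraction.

Answer: 2719/1080

Derivation:
Step 1: cell (0,0) = 1/3
Step 2: cell (0,0) = 19/9
Step 3: cell (0,0) = 2719/1080
Full grid after step 3:
  2719/1080 22241/7200 26257/7200 4601/1080
  24821/7200 11203/3000 13661/3000 34537/7200
  10007/2400 2339/500 3709/750 7717/1440
  23/5 11117/2400 7243/1440 2813/540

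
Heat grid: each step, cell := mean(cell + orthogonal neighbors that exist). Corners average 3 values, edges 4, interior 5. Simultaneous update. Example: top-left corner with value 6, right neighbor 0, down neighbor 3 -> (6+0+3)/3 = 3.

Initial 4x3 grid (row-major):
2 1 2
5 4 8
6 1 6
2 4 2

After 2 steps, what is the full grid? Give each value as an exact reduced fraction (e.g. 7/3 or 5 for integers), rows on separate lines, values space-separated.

Answer: 55/18 743/240 131/36
853/240 39/10 1003/240
319/80 18/5 349/80
13/4 289/80 7/2

Derivation:
After step 1:
  8/3 9/4 11/3
  17/4 19/5 5
  7/2 21/5 17/4
  4 9/4 4
After step 2:
  55/18 743/240 131/36
  853/240 39/10 1003/240
  319/80 18/5 349/80
  13/4 289/80 7/2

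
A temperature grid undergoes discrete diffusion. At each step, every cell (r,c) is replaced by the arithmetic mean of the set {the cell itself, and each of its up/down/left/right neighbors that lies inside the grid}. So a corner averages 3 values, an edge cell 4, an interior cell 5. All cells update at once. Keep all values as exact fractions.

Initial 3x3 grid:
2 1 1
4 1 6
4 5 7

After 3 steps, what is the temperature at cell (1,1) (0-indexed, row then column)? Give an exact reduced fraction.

Step 1: cell (1,1) = 17/5
Step 2: cell (1,1) = 77/25
Step 3: cell (1,1) = 1286/375
Full grid after step 3:
  1391/540 12191/4800 803/270
  43823/14400 1286/375 51323/14400
  1033/270 57673/14400 787/180

Answer: 1286/375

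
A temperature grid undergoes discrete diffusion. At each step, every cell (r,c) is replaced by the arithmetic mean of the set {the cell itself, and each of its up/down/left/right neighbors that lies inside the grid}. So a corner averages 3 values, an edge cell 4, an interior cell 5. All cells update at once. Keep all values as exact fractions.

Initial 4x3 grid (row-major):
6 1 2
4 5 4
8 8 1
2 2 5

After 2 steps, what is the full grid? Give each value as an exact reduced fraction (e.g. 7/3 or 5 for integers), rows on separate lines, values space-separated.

After step 1:
  11/3 7/2 7/3
  23/4 22/5 3
  11/2 24/5 9/2
  4 17/4 8/3
After step 2:
  155/36 139/40 53/18
  1159/240 429/100 427/120
  401/80 469/100 449/120
  55/12 943/240 137/36

Answer: 155/36 139/40 53/18
1159/240 429/100 427/120
401/80 469/100 449/120
55/12 943/240 137/36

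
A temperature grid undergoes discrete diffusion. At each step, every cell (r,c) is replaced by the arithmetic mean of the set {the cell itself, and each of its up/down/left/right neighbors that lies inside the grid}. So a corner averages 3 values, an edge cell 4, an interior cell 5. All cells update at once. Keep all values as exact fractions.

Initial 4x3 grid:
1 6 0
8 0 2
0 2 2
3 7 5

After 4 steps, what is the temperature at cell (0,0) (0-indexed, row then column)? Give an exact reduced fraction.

Step 1: cell (0,0) = 5
Step 2: cell (0,0) = 3
Step 3: cell (0,0) = 2347/720
Step 4: cell (0,0) = 124927/43200
Full grid after step 4:
  124927/43200 2433589/864000 317831/129600
  18491/6000 972461/360000 583051/216000
  83317/27000 377537/120000 626911/216000
  439951/129600 105377/32000 433301/129600

Answer: 124927/43200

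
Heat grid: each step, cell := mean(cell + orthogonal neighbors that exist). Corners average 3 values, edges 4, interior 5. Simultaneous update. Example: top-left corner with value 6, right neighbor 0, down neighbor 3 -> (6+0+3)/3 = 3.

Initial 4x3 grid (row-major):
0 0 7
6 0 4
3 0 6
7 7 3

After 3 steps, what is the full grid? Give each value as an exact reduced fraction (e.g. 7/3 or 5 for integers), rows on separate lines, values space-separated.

Answer: 83/36 36959/14400 1277/432
6619/2400 8543/3000 11891/3600
25777/7200 1843/500 6713/1800
4691/1080 20243/4800 9287/2160

Derivation:
After step 1:
  2 7/4 11/3
  9/4 2 17/4
  4 16/5 13/4
  17/3 17/4 16/3
After step 2:
  2 113/48 29/9
  41/16 269/100 79/24
  907/240 167/50 481/120
  167/36 369/80 77/18
After step 3:
  83/36 36959/14400 1277/432
  6619/2400 8543/3000 11891/3600
  25777/7200 1843/500 6713/1800
  4691/1080 20243/4800 9287/2160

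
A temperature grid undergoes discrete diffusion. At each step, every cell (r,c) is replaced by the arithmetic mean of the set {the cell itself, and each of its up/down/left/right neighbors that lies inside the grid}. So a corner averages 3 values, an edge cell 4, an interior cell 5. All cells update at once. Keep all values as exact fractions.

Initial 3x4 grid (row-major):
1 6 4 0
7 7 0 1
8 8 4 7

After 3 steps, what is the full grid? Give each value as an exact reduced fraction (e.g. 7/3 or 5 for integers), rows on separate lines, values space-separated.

Answer: 10951/2160 7837/1800 5827/1800 1393/540
81991/14400 30239/6000 11477/3000 10769/3600
13561/2160 10237/1800 903/200 439/120

Derivation:
After step 1:
  14/3 9/2 5/2 5/3
  23/4 28/5 16/5 2
  23/3 27/4 19/4 4
After step 2:
  179/36 259/60 89/30 37/18
  1421/240 129/25 361/100 163/60
  121/18 743/120 187/40 43/12
After step 3:
  10951/2160 7837/1800 5827/1800 1393/540
  81991/14400 30239/6000 11477/3000 10769/3600
  13561/2160 10237/1800 903/200 439/120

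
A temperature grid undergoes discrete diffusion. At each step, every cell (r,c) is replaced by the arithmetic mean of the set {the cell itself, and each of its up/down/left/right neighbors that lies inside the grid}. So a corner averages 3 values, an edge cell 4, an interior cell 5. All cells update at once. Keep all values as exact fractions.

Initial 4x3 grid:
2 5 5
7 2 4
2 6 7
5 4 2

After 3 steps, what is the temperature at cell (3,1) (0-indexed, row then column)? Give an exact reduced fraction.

Answer: 1397/320

Derivation:
Step 1: cell (3,1) = 17/4
Step 2: cell (3,1) = 329/80
Step 3: cell (3,1) = 1397/320
Full grid after step 3:
  9103/2160 1187/288 9583/2160
  5873/1440 133/30 6263/1440
  6251/1440 1699/400 6541/1440
  4481/1080 1397/320 4681/1080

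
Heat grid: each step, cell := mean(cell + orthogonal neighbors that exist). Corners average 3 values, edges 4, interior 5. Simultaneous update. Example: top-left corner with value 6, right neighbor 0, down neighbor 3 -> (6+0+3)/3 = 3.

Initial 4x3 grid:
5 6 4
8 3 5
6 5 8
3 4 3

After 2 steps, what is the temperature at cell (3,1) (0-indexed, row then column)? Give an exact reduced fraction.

Answer: 1097/240

Derivation:
Step 1: cell (3,1) = 15/4
Step 2: cell (3,1) = 1097/240
Full grid after step 2:
  49/9 637/120 29/6
  341/60 128/25 413/80
  77/15 251/50 409/80
  163/36 1097/240 14/3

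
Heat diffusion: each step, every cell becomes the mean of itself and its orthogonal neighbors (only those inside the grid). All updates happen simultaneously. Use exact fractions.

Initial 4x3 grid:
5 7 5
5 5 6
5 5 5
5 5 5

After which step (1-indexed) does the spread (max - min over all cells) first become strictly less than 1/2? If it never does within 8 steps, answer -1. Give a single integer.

Step 1: max=6, min=5, spread=1
Step 2: max=683/120, min=5, spread=83/120
Step 3: max=28/5, min=5, spread=3/5
Step 4: max=118507/21600, min=45553/9000, spread=45899/108000
  -> spread < 1/2 first at step 4
Step 5: max=7072483/1296000, min=60971/12000, spread=97523/259200
Step 6: max=140237239/25920000, min=86374/16875, spread=302671/1036800
Step 7: max=25128201503/4665600000, min=166523837/32400000, spread=45950759/186624000
Step 8: max=1500693693677/279936000000, min=3345397661/648000000, spread=443855233/2239488000

Answer: 4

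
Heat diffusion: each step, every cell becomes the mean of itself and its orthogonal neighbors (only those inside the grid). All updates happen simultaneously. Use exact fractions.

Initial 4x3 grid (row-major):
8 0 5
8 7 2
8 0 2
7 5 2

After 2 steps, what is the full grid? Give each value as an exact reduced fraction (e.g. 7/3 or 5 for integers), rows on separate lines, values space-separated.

Answer: 217/36 241/60 34/9
667/120 491/100 337/120
737/120 371/100 129/40
191/36 527/120 8/3

Derivation:
After step 1:
  16/3 5 7/3
  31/4 17/5 4
  23/4 22/5 3/2
  20/3 7/2 3
After step 2:
  217/36 241/60 34/9
  667/120 491/100 337/120
  737/120 371/100 129/40
  191/36 527/120 8/3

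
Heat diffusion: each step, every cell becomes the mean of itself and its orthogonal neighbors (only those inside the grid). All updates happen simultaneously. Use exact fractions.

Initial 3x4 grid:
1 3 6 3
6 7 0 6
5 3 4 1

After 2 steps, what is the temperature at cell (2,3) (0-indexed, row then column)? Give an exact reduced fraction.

Answer: 49/18

Derivation:
Step 1: cell (2,3) = 11/3
Step 2: cell (2,3) = 49/18
Full grid after step 2:
  37/9 863/240 337/80 7/2
  331/80 443/100 159/50 473/120
  85/18 913/240 901/240 49/18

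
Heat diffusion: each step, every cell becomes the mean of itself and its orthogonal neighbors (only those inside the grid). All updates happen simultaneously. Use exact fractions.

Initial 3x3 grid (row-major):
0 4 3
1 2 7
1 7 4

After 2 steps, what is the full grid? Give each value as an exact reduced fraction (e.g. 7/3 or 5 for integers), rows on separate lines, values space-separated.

After step 1:
  5/3 9/4 14/3
  1 21/5 4
  3 7/2 6
After step 2:
  59/36 767/240 131/36
  37/15 299/100 283/60
  5/2 167/40 9/2

Answer: 59/36 767/240 131/36
37/15 299/100 283/60
5/2 167/40 9/2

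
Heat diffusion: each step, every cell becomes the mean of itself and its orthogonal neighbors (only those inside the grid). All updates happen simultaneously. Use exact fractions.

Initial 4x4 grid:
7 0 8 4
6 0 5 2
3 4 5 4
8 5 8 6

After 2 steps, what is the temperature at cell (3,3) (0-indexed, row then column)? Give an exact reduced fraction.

Step 1: cell (3,3) = 6
Step 2: cell (3,3) = 65/12
Full grid after step 2:
  145/36 23/6 25/6 38/9
  199/48 363/100 101/25 25/6
  1079/240 231/50 457/100 24/5
  101/18 1259/240 469/80 65/12

Answer: 65/12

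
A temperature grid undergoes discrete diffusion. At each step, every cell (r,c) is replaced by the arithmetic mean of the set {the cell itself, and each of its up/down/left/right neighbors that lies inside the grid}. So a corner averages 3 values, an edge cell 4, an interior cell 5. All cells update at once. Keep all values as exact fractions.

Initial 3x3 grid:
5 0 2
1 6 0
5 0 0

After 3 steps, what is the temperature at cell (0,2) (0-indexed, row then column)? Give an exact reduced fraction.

Step 1: cell (0,2) = 2/3
Step 2: cell (0,2) = 71/36
Step 3: cell (0,2) = 3469/2160
Full grid after step 3:
  889/360 34913/14400 3469/2160
  13571/4800 11431/6000 1643/900
  139/60 10621/4800 331/240

Answer: 3469/2160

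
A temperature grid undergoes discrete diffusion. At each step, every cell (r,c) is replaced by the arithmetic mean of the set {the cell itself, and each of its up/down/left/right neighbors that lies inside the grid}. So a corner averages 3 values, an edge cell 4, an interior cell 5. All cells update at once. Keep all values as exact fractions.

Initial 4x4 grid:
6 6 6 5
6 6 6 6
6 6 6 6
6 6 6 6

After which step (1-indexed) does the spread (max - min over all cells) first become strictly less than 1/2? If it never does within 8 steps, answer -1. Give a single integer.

Answer: 1

Derivation:
Step 1: max=6, min=17/3, spread=1/3
  -> spread < 1/2 first at step 1
Step 2: max=6, min=103/18, spread=5/18
Step 3: max=6, min=1255/216, spread=41/216
Step 4: max=6, min=37837/6480, spread=1043/6480
Step 5: max=6, min=1140847/194400, spread=25553/194400
Step 6: max=107921/18000, min=34320541/5832000, spread=645863/5832000
Step 7: max=719029/120000, min=1032118309/174960000, spread=16225973/174960000
Step 8: max=323299/54000, min=31015322017/5248800000, spread=409340783/5248800000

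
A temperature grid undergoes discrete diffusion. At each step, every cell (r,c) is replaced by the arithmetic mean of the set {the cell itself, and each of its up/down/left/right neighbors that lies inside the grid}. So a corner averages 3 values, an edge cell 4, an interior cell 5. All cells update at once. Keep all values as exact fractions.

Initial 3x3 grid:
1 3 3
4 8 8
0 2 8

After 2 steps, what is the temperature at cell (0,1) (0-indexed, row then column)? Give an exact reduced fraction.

Step 1: cell (0,1) = 15/4
Step 2: cell (0,1) = 193/48
Full grid after step 2:
  29/9 193/48 91/18
  155/48 93/20 269/48
  13/4 35/8 23/4

Answer: 193/48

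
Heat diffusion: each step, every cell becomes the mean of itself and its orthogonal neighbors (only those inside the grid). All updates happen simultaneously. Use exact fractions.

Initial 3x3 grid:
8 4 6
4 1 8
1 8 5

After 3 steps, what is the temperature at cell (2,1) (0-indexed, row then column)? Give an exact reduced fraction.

Answer: 13343/2880

Derivation:
Step 1: cell (2,1) = 15/4
Step 2: cell (2,1) = 241/48
Step 3: cell (2,1) = 13343/2880
Full grid after step 3:
  2065/432 14003/2880 781/144
  6239/1440 1499/300 413/80
  1933/432 13343/2880 769/144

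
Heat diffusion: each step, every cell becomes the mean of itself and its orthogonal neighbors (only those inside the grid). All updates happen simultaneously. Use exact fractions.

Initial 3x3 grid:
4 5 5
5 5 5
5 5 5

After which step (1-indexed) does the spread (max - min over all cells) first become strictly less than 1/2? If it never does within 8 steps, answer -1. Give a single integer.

Answer: 1

Derivation:
Step 1: max=5, min=14/3, spread=1/3
  -> spread < 1/2 first at step 1
Step 2: max=5, min=85/18, spread=5/18
Step 3: max=5, min=1039/216, spread=41/216
Step 4: max=1789/360, min=62669/12960, spread=347/2592
Step 5: max=17843/3600, min=3781063/777600, spread=2921/31104
Step 6: max=2134517/432000, min=227451461/46656000, spread=24611/373248
Step 7: max=47943259/9720000, min=13678077967/2799360000, spread=207329/4478976
Step 8: max=2553198401/518400000, min=821778047549/167961600000, spread=1746635/53747712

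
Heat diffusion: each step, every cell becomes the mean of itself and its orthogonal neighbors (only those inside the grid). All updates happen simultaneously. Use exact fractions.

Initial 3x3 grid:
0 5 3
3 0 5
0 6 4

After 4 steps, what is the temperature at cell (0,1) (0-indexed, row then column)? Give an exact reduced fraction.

Answer: 26447/9000

Derivation:
Step 1: cell (0,1) = 2
Step 2: cell (0,1) = 16/5
Step 3: cell (0,1) = 1579/600
Step 4: cell (0,1) = 26447/9000
Full grid after step 4:
  318161/129600 26447/9000 100909/32400
  2295037/864000 113241/40000 91591/27000
  112937/43200 449527/144000 70981/21600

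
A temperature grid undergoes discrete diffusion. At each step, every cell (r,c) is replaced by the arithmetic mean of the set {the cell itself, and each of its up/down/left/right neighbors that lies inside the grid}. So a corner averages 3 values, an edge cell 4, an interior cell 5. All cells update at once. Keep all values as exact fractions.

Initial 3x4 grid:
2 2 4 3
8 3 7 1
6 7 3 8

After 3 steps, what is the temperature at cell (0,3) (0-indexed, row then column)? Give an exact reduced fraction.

Answer: 3893/1080

Derivation:
Step 1: cell (0,3) = 8/3
Step 2: cell (0,3) = 137/36
Step 3: cell (0,3) = 3893/1080
Full grid after step 3:
  1579/360 123/32 5723/1440 3893/1080
  4529/960 969/200 497/120 12499/2880
  1331/240 81/16 203/40 3217/720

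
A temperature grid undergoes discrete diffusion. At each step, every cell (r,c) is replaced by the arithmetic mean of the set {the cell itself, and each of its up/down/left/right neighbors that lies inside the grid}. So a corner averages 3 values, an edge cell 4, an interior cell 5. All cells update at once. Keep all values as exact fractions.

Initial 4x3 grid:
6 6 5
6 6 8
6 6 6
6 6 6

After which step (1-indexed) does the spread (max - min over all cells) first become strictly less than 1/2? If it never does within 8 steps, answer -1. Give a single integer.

Step 1: max=13/2, min=23/4, spread=3/4
Step 2: max=1529/240, min=71/12, spread=109/240
  -> spread < 1/2 first at step 2
Step 3: max=4981/800, min=6, spread=181/800
Step 4: max=1338383/216000, min=261031/43200, spread=923/6000
Step 5: max=1477423/240000, min=654181/108000, spread=213187/2160000
Step 6: max=1194932807/194400000, min=65618099/10800000, spread=552281/7776000
Step 7: max=171685437947/27993600000, min=1182536713/194400000, spread=56006051/1119744000
Step 8: max=4288022518367/699840000000, min=35524574171/5832000000, spread=25073617847/699840000000

Answer: 2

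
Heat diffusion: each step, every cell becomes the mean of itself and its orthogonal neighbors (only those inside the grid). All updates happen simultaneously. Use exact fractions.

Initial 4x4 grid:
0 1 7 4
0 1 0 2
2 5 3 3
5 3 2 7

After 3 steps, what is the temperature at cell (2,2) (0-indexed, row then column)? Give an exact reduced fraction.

Answer: 2971/1000

Derivation:
Step 1: cell (2,2) = 13/5
Step 2: cell (2,2) = 31/10
Step 3: cell (2,2) = 2971/1000
Full grid after step 3:
  761/540 14153/7200 18641/7200 6821/2160
  12443/7200 3047/1500 16451/6000 10753/3600
  17843/7200 16379/6000 2971/1000 799/240
  6653/2160 1463/450 52/15 1261/360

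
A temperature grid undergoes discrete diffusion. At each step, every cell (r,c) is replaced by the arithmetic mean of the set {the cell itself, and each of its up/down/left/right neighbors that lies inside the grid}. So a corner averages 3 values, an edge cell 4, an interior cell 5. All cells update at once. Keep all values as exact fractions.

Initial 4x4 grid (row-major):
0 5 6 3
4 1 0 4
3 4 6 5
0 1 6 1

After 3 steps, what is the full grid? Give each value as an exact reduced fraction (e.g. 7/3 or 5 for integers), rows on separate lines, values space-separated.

Answer: 2011/720 607/200 6131/1800 3907/1080
2083/800 6013/2000 10249/3000 13027/3600
3703/1440 4343/1500 1401/400 4481/1200
259/108 4189/1440 8227/2400 2699/720

Derivation:
After step 1:
  3 3 7/2 13/3
  2 14/5 17/5 3
  11/4 3 21/5 4
  4/3 11/4 7/2 4
After step 2:
  8/3 123/40 427/120 65/18
  211/80 71/25 169/50 221/60
  109/48 31/10 181/50 19/5
  41/18 127/48 289/80 23/6
After step 3:
  2011/720 607/200 6131/1800 3907/1080
  2083/800 6013/2000 10249/3000 13027/3600
  3703/1440 4343/1500 1401/400 4481/1200
  259/108 4189/1440 8227/2400 2699/720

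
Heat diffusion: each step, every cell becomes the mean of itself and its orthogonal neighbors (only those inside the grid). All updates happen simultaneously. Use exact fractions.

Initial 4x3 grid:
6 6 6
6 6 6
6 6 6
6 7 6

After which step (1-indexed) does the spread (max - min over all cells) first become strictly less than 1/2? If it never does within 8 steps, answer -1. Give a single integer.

Step 1: max=19/3, min=6, spread=1/3
  -> spread < 1/2 first at step 1
Step 2: max=1507/240, min=6, spread=67/240
Step 3: max=13397/2160, min=6, spread=437/2160
Step 4: max=5341531/864000, min=6009/1000, spread=29951/172800
Step 5: max=47871821/7776000, min=20329/3375, spread=206761/1555200
Step 6: max=19118595571/3110400000, min=32565671/5400000, spread=14430763/124416000
Step 7: max=1144851741689/186624000000, min=2609652727/432000000, spread=139854109/1492992000
Step 8: max=68607111890251/11197440000000, min=235131228977/38880000000, spread=7114543559/89579520000

Answer: 1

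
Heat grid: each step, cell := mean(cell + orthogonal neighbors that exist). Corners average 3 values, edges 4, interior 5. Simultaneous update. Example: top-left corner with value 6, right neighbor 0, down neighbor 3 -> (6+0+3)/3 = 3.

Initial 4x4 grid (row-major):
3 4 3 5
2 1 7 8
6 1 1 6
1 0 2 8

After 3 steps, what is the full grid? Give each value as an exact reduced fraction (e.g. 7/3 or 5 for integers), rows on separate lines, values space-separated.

After step 1:
  3 11/4 19/4 16/3
  3 3 4 13/2
  5/2 9/5 17/5 23/4
  7/3 1 11/4 16/3
After step 2:
  35/12 27/8 101/24 199/36
  23/8 291/100 433/100 259/48
  289/120 117/50 177/50 1259/240
  35/18 473/240 749/240 83/18
After step 3:
  55/18 1341/400 15697/3600 2179/432
  1111/400 1583/500 24461/6000 36899/7200
  8611/3600 15803/6000 5573/1500 33827/7200
  4553/2160 16877/7200 23837/7200 584/135

Answer: 55/18 1341/400 15697/3600 2179/432
1111/400 1583/500 24461/6000 36899/7200
8611/3600 15803/6000 5573/1500 33827/7200
4553/2160 16877/7200 23837/7200 584/135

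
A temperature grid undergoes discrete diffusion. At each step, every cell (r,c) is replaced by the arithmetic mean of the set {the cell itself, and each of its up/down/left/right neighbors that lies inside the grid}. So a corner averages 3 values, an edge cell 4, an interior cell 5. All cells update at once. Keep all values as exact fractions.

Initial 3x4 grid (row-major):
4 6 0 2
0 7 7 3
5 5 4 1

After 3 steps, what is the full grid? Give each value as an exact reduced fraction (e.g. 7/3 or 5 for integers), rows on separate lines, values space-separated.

After step 1:
  10/3 17/4 15/4 5/3
  4 5 21/5 13/4
  10/3 21/4 17/4 8/3
After step 2:
  139/36 49/12 52/15 26/9
  47/12 227/50 409/100 707/240
  151/36 107/24 491/120 61/18
After step 3:
  427/108 3589/900 3269/900 6697/2160
  14861/3600 12653/3000 22961/6000 47929/14400
  905/216 3889/900 7213/1800 7507/2160

Answer: 427/108 3589/900 3269/900 6697/2160
14861/3600 12653/3000 22961/6000 47929/14400
905/216 3889/900 7213/1800 7507/2160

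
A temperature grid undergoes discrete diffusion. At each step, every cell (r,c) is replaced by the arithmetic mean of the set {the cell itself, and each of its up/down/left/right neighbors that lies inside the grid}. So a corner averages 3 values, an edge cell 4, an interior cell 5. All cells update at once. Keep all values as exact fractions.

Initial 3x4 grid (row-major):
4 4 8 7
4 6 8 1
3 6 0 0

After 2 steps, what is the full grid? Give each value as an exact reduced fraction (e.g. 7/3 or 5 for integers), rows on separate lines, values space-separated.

After step 1:
  4 11/2 27/4 16/3
  17/4 28/5 23/5 4
  13/3 15/4 7/2 1/3
After step 2:
  55/12 437/80 1331/240 193/36
  1091/240 237/50 489/100 107/30
  37/9 1031/240 731/240 47/18

Answer: 55/12 437/80 1331/240 193/36
1091/240 237/50 489/100 107/30
37/9 1031/240 731/240 47/18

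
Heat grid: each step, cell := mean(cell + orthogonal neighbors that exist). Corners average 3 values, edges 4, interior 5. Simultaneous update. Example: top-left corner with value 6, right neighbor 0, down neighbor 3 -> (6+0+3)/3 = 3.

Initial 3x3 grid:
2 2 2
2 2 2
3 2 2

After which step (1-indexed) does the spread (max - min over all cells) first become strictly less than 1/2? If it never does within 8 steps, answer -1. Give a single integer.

Step 1: max=7/3, min=2, spread=1/3
  -> spread < 1/2 first at step 1
Step 2: max=41/18, min=2, spread=5/18
Step 3: max=473/216, min=2, spread=41/216
Step 4: max=28051/12960, min=731/360, spread=347/2592
Step 5: max=1662137/777600, min=7357/3600, spread=2921/31104
Step 6: max=99140539/46656000, min=889483/432000, spread=24611/373248
Step 7: max=5917442033/2799360000, min=20096741/9720000, spread=207329/4478976
Step 8: max=353953152451/167961600000, min=1075601599/518400000, spread=1746635/53747712

Answer: 1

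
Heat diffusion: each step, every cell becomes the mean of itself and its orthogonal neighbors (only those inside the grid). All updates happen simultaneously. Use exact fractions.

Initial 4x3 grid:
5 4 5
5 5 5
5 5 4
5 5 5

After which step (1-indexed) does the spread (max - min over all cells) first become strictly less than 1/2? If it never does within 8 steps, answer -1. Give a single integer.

Answer: 1

Derivation:
Step 1: max=5, min=14/3, spread=1/3
  -> spread < 1/2 first at step 1
Step 2: max=5, min=1133/240, spread=67/240
Step 3: max=889/180, min=10213/2160, spread=91/432
Step 4: max=26543/5400, min=615677/129600, spread=4271/25920
Step 5: max=58711/12000, min=37051003/7776000, spread=39749/311040
Step 6: max=11853581/2430000, min=2228901977/466560000, spread=1879423/18662400
Step 7: max=2838120041/583200000, min=134010088843/27993600000, spread=3551477/44789760
Step 8: max=14165848787/2916000000, min=8053724923937/1679616000000, spread=846431819/13436928000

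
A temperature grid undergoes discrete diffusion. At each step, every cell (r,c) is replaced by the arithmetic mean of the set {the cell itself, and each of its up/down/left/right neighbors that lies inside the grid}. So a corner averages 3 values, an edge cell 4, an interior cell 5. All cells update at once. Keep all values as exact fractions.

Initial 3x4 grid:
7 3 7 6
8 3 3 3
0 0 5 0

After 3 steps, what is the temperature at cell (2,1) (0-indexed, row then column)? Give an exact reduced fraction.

Step 1: cell (2,1) = 2
Step 2: cell (2,1) = 151/60
Step 3: cell (2,1) = 5449/1800
Full grid after step 3:
  3383/720 3719/800 31391/7200 9347/2160
  29131/7200 22483/6000 7451/2000 266/75
  3497/1080 5449/1800 10133/3600 1633/540

Answer: 5449/1800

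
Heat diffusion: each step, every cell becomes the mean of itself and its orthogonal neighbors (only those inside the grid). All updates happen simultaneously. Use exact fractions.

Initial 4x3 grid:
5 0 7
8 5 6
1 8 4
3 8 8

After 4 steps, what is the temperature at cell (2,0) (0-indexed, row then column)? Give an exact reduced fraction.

Answer: 123413/24000

Derivation:
Step 1: cell (2,0) = 5
Step 2: cell (2,0) = 379/80
Step 3: cell (2,0) = 12377/2400
Step 4: cell (2,0) = 123413/24000
Full grid after step 4:
  608437/129600 4180243/864000 642187/129600
  1063337/216000 1821287/360000 574231/108000
  123413/24000 1980137/360000 614171/108000
  233269/43200 4872613/864000 771857/129600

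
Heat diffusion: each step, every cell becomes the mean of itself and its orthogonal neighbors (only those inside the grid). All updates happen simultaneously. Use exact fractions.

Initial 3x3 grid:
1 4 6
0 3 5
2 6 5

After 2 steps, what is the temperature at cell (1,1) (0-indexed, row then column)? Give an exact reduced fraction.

Step 1: cell (1,1) = 18/5
Step 2: cell (1,1) = 347/100
Full grid after step 2:
  20/9 413/120 53/12
  283/120 347/100 1121/240
  49/18 39/10 169/36

Answer: 347/100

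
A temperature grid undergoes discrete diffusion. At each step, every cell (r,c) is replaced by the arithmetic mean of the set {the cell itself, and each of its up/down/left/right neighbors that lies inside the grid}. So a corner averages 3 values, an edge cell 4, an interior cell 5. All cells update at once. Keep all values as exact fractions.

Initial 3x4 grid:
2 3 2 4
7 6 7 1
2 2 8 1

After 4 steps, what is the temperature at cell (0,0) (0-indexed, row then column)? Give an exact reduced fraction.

Step 1: cell (0,0) = 4
Step 2: cell (0,0) = 23/6
Step 3: cell (0,0) = 97/24
Step 4: cell (0,0) = 174887/43200
Full grid after step 4:
  174887/43200 289277/72000 818411/216000 468901/129600
  3611359/864000 1488551/360000 1432451/360000 3210079/864000
  548711/129600 459353/108000 439393/108000 502651/129600

Answer: 174887/43200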